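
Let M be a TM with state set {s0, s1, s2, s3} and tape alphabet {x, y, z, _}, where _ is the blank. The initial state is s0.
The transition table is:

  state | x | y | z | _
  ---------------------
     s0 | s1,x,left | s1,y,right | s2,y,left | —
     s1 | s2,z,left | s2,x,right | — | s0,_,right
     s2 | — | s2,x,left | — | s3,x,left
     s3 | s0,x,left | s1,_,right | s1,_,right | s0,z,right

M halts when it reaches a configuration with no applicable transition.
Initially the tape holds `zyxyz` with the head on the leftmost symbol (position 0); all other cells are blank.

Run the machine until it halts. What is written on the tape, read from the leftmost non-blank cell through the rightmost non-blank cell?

s0 | __[z]yxyz   read z → write y, move left, go to s2
s2 | _[_]yyxyz   read _ → write x, move left, go to s3
s3 | [_]xyyxyz   read _ → write z, move right, go to s0
s0 | z[x]yyxyz   read x → write x, move left, go to s1
s1 | [z]xyyxyz
The non-blank tape span at halt is zxyyxyz.

zxyyxyz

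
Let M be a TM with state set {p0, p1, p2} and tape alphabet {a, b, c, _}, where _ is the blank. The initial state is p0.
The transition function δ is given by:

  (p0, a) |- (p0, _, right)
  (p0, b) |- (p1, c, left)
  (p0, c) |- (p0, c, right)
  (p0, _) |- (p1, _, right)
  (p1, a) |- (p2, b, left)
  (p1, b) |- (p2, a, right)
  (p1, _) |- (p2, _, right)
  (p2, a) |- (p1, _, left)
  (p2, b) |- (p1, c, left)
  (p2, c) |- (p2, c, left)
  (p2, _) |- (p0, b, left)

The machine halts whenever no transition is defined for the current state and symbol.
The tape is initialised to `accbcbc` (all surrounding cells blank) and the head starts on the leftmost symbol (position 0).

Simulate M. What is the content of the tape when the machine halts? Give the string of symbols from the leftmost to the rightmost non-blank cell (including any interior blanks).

p0 | [a]ccbcbc   read a → write _, move right, go to p0
p0 | _[c]cbcbc   read c → write c, move right, go to p0
p0 | _c[c]bcbc   read c → write c, move right, go to p0
p0 | _cc[b]cbc   read b → write c, move left, go to p1
p1 | _c[c]ccbc
The non-blank tape span at halt is ccccbc.

ccccbc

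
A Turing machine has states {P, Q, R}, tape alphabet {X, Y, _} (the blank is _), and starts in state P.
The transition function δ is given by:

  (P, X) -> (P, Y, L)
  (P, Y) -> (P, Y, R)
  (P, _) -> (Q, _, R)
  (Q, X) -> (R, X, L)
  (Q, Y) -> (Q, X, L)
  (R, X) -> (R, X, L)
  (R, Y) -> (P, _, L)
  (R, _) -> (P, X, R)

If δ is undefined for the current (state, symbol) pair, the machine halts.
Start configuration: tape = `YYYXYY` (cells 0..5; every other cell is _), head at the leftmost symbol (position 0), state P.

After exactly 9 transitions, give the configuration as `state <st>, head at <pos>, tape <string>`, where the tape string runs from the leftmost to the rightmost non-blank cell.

state=P head=0 tape=[Y]YYXYY__   (P,Y)→(P,Y,R)
state=P head=1 tape=Y[Y]YXYY__   (P,Y)→(P,Y,R)
state=P head=2 tape=YY[Y]XYY__   (P,Y)→(P,Y,R)
state=P head=3 tape=YYY[X]YY__   (P,X)→(P,Y,L)
state=P head=2 tape=YY[Y]YYY__   (P,Y)→(P,Y,R)
state=P head=3 tape=YYY[Y]YY__   (P,Y)→(P,Y,R)
state=P head=4 tape=YYYY[Y]Y__   (P,Y)→(P,Y,R)
state=P head=5 tape=YYYYY[Y]__   (P,Y)→(P,Y,R)
state=P head=6 tape=YYYYYY[_]_   (P,_)→(Q,_,R)
state=Q head=7 tape=YYYYYY_[_]
After 9 steps: state Q, head at 7, tape YYYYYY.

state Q, head at 7, tape YYYYYY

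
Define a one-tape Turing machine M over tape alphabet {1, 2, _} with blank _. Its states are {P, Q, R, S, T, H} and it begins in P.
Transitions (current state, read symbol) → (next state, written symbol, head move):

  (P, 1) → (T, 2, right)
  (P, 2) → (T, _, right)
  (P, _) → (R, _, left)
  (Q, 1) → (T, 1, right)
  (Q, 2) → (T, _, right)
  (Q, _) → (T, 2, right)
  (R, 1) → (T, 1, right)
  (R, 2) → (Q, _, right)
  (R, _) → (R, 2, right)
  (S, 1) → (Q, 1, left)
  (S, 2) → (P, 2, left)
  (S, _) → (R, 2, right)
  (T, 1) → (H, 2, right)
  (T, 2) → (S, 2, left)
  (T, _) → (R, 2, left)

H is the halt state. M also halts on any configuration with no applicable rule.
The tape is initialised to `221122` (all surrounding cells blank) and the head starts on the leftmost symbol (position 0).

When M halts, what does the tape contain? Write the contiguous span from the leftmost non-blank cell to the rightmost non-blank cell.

2_1222

state=P head=0 tape=[2]21122   (P,2)→(T,_,right)
state=T head=1 tape=_[2]1122   (T,2)→(S,2,left)
state=S head=0 tape=[_]21122   (S,_)→(R,2,right)
state=R head=1 tape=2[2]1122   (R,2)→(Q,_,right)
state=Q head=2 tape=2_[1]122   (Q,1)→(T,1,right)
state=T head=3 tape=2_1[1]22   (T,1)→(H,2,right)
state=H head=4 tape=2_12[2]2
The non-blank tape span at halt is 2_1222.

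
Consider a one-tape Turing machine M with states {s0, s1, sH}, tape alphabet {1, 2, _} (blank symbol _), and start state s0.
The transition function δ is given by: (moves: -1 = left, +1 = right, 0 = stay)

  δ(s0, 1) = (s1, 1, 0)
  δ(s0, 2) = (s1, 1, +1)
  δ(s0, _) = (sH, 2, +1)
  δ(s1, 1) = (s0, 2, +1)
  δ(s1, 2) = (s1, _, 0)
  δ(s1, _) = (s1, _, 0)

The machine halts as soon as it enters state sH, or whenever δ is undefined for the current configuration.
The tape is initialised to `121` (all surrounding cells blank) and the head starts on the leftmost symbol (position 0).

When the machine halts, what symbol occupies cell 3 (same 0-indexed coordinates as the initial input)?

2

s0 | [1]21__   read 1 → write 1, move 0, go to s1
s1 | [1]21__   read 1 → write 2, move +1, go to s0
s0 | 2[2]1__   read 2 → write 1, move +1, go to s1
s1 | 21[1]__   read 1 → write 2, move +1, go to s0
s0 | 212[_]_   read _ → write 2, move +1, go to sH
sH | 2122[_]
Cell 3 holds 2 when M halts.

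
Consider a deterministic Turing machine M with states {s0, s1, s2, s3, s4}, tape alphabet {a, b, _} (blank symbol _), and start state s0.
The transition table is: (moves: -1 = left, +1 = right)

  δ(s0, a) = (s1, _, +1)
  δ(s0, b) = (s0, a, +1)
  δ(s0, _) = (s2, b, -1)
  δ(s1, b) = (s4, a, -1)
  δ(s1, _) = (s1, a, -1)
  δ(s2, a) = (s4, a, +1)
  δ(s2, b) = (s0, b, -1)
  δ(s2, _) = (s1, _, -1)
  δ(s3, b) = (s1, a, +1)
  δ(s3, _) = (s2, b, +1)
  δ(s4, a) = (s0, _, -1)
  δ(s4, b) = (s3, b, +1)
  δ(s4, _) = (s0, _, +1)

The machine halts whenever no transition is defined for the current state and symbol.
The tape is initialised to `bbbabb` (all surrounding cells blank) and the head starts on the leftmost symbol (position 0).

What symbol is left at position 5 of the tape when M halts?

a

state=s0 head=0 tape=[b]bbabb_   (s0,b)→(s0,a,+1)
state=s0 head=1 tape=a[b]babb_   (s0,b)→(s0,a,+1)
state=s0 head=2 tape=aa[b]abb_   (s0,b)→(s0,a,+1)
state=s0 head=3 tape=aaa[a]bb_   (s0,a)→(s1,_,+1)
state=s1 head=4 tape=aaa_[b]b_   (s1,b)→(s4,a,-1)
state=s4 head=3 tape=aaa[_]ab_   (s4,_)→(s0,_,+1)
state=s0 head=4 tape=aaa_[a]b_   (s0,a)→(s1,_,+1)
state=s1 head=5 tape=aaa__[b]_   (s1,b)→(s4,a,-1)
state=s4 head=4 tape=aaa_[_]a_   (s4,_)→(s0,_,+1)
state=s0 head=5 tape=aaa__[a]_   (s0,a)→(s1,_,+1)
state=s1 head=6 tape=aaa___[_]   (s1,_)→(s1,a,-1)
state=s1 head=5 tape=aaa__[_]a   (s1,_)→(s1,a,-1)
state=s1 head=4 tape=aaa_[_]aa   (s1,_)→(s1,a,-1)
state=s1 head=3 tape=aaa[_]aaa   (s1,_)→(s1,a,-1)
state=s1 head=2 tape=aa[a]aaaa
Cell 5 holds a when M halts.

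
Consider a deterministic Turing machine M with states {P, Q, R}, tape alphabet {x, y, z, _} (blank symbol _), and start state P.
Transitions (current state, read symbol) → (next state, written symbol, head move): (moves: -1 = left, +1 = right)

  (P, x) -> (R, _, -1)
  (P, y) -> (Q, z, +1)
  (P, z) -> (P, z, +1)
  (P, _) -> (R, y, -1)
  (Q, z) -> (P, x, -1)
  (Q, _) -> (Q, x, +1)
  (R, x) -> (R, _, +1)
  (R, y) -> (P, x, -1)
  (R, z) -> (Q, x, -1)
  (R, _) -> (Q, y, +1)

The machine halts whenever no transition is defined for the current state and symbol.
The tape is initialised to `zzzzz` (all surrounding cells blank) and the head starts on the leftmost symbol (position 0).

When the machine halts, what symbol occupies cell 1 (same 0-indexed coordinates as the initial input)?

_

P | _[z]zzzz_   read z → write z, move +1, go to P
P | _z[z]zzz_   read z → write z, move +1, go to P
P | _zz[z]zz_   read z → write z, move +1, go to P
P | _zzz[z]z_   read z → write z, move +1, go to P
P | _zzzz[z]_   read z → write z, move +1, go to P
P | _zzzzz[_]   read _ → write y, move -1, go to R
R | _zzzz[z]y   read z → write x, move -1, go to Q
Q | _zzz[z]xy   read z → write x, move -1, go to P
P | _zz[z]xxy   read z → write z, move +1, go to P
P | _zzz[x]xy   read x → write _, move -1, go to R
R | _zz[z]_xy   read z → write x, move -1, go to Q
Q | _z[z]x_xy   read z → write x, move -1, go to P
P | _[z]xx_xy   read z → write z, move +1, go to P
P | _z[x]x_xy   read x → write _, move -1, go to R
R | _[z]_x_xy   read z → write x, move -1, go to Q
Q | [_]x_x_xy   read _ → write x, move +1, go to Q
Q | x[x]_x_xy
Cell 1 holds _ when M halts.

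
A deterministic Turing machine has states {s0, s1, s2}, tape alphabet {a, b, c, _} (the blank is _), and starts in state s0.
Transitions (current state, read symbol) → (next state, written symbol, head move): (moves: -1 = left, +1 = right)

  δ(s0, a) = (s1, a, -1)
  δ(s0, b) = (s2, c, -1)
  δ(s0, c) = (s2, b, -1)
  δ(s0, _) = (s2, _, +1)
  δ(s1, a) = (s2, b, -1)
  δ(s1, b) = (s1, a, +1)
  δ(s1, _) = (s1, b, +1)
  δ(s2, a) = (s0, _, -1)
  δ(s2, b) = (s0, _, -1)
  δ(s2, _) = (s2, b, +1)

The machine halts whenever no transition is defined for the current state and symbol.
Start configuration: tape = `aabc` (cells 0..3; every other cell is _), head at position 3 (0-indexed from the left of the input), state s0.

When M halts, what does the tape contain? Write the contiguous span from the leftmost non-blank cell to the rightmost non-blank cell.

bc_a_b

state=s0 head=3 tape=__aab[c]   (s0,c)→(s2,b,-1)
state=s2 head=2 tape=__aa[b]b   (s2,b)→(s0,_,-1)
state=s0 head=1 tape=__a[a]_b   (s0,a)→(s1,a,-1)
state=s1 head=0 tape=__[a]a_b   (s1,a)→(s2,b,-1)
state=s2 head=-1 tape=_[_]ba_b   (s2,_)→(s2,b,+1)
state=s2 head=0 tape=_b[b]a_b   (s2,b)→(s0,_,-1)
state=s0 head=-1 tape=_[b]_a_b   (s0,b)→(s2,c,-1)
state=s2 head=-2 tape=[_]c_a_b   (s2,_)→(s2,b,+1)
state=s2 head=-1 tape=b[c]_a_b
The non-blank tape span at halt is bc_a_b.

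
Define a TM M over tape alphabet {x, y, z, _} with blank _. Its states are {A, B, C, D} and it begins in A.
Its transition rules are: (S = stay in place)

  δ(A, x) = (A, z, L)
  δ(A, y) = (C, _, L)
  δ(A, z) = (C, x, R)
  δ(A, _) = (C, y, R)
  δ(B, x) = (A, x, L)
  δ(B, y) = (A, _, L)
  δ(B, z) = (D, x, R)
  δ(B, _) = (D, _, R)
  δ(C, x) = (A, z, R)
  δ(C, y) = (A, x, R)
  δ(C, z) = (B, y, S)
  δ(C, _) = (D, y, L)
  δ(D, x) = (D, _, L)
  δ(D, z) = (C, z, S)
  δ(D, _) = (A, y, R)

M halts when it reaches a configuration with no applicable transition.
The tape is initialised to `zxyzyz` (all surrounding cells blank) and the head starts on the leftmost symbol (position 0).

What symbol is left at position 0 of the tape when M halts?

state=A head=0 tape=___[z]xyzyz   (A,z)→(C,x,R)
state=C head=1 tape=___x[x]yzyz   (C,x)→(A,z,R)
state=A head=2 tape=___xz[y]zyz   (A,y)→(C,_,L)
state=C head=1 tape=___x[z]_zyz   (C,z)→(B,y,S)
state=B head=1 tape=___x[y]_zyz   (B,y)→(A,_,L)
state=A head=0 tape=___[x]__zyz   (A,x)→(A,z,L)
state=A head=-1 tape=__[_]z__zyz   (A,_)→(C,y,R)
state=C head=0 tape=__y[z]__zyz   (C,z)→(B,y,S)
state=B head=0 tape=__y[y]__zyz   (B,y)→(A,_,L)
state=A head=-1 tape=__[y]___zyz   (A,y)→(C,_,L)
state=C head=-2 tape=_[_]____zyz   (C,_)→(D,y,L)
state=D head=-3 tape=[_]y____zyz   (D,_)→(A,y,R)
state=A head=-2 tape=y[y]____zyz   (A,y)→(C,_,L)
state=C head=-3 tape=[y]_____zyz   (C,y)→(A,x,R)
state=A head=-2 tape=x[_]____zyz   (A,_)→(C,y,R)
state=C head=-1 tape=xy[_]___zyz   (C,_)→(D,y,L)
state=D head=-2 tape=x[y]y___zyz
Cell 0 holds _ when M halts.

_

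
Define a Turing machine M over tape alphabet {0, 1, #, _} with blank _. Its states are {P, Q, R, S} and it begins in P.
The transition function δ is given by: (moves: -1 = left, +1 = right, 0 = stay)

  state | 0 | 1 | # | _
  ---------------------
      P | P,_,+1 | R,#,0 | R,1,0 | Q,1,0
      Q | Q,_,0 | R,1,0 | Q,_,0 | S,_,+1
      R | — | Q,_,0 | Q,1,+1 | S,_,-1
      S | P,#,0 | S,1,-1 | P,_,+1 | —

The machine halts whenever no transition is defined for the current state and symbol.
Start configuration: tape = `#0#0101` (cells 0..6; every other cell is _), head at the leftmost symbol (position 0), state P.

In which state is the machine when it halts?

state=P head=0 tape=[#]0#0101   (P,#)→(R,1,0)
state=R head=0 tape=[1]0#0101   (R,1)→(Q,_,0)
state=Q head=0 tape=[_]0#0101   (Q,_)→(S,_,+1)
state=S head=1 tape=_[0]#0101   (S,0)→(P,#,0)
state=P head=1 tape=_[#]#0101   (P,#)→(R,1,0)
state=R head=1 tape=_[1]#0101   (R,1)→(Q,_,0)
state=Q head=1 tape=_[_]#0101   (Q,_)→(S,_,+1)
state=S head=2 tape=__[#]0101   (S,#)→(P,_,+1)
state=P head=3 tape=___[0]101   (P,0)→(P,_,+1)
state=P head=4 tape=____[1]01   (P,1)→(R,#,0)
state=R head=4 tape=____[#]01   (R,#)→(Q,1,+1)
state=Q head=5 tape=____1[0]1   (Q,0)→(Q,_,0)
state=Q head=5 tape=____1[_]1   (Q,_)→(S,_,+1)
state=S head=6 tape=____1_[1]   (S,1)→(S,1,-1)
state=S head=5 tape=____1[_]1
No transition is defined for (S, _); M halts in state S.

S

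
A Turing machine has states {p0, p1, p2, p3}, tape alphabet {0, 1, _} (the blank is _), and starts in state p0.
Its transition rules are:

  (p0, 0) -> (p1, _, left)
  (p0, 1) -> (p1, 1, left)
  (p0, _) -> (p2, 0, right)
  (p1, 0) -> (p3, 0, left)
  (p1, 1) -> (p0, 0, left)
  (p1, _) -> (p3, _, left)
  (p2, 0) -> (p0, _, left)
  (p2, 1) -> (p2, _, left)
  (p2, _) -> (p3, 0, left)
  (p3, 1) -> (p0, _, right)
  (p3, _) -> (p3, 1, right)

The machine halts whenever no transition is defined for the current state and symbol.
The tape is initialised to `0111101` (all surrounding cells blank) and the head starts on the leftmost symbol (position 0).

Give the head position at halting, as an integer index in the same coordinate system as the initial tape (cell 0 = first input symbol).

state=p0 head=0 tape=__[0]111101   (p0,0)→(p1,_,left)
state=p1 head=-1 tape=_[_]_111101   (p1,_)→(p3,_,left)
state=p3 head=-2 tape=[_]__111101   (p3,_)→(p3,1,right)
state=p3 head=-1 tape=1[_]_111101   (p3,_)→(p3,1,right)
state=p3 head=0 tape=11[_]111101   (p3,_)→(p3,1,right)
state=p3 head=1 tape=111[1]11101   (p3,1)→(p0,_,right)
state=p0 head=2 tape=111_[1]1101   (p0,1)→(p1,1,left)
state=p1 head=1 tape=111[_]11101   (p1,_)→(p3,_,left)
state=p3 head=0 tape=11[1]_11101   (p3,1)→(p0,_,right)
state=p0 head=1 tape=11_[_]11101   (p0,_)→(p2,0,right)
state=p2 head=2 tape=11_0[1]1101   (p2,1)→(p2,_,left)
state=p2 head=1 tape=11_[0]_1101   (p2,0)→(p0,_,left)
state=p0 head=0 tape=11[_]__1101   (p0,_)→(p2,0,right)
state=p2 head=1 tape=110[_]_1101   (p2,_)→(p3,0,left)
state=p3 head=0 tape=11[0]0_1101
At halt the head is at cell 0.

0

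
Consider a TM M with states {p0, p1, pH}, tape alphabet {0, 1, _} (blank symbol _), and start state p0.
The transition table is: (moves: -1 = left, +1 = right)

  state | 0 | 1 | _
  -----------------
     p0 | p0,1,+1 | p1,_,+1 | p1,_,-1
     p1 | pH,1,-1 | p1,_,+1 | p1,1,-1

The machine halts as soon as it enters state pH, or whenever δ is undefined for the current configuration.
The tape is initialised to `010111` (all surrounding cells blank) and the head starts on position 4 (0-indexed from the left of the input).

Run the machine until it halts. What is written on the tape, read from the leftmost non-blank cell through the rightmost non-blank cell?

01111111

state=p0 head=4 tape=0101[1]1__   (p0,1)→(p1,_,+1)
state=p1 head=5 tape=0101_[1]__   (p1,1)→(p1,_,+1)
state=p1 head=6 tape=0101__[_]_   (p1,_)→(p1,1,-1)
state=p1 head=5 tape=0101_[_]1_   (p1,_)→(p1,1,-1)
state=p1 head=4 tape=0101[_]11_   (p1,_)→(p1,1,-1)
state=p1 head=3 tape=010[1]111_   (p1,1)→(p1,_,+1)
state=p1 head=4 tape=010_[1]11_   (p1,1)→(p1,_,+1)
state=p1 head=5 tape=010__[1]1_   (p1,1)→(p1,_,+1)
state=p1 head=6 tape=010___[1]_   (p1,1)→(p1,_,+1)
state=p1 head=7 tape=010____[_]   (p1,_)→(p1,1,-1)
state=p1 head=6 tape=010___[_]1   (p1,_)→(p1,1,-1)
state=p1 head=5 tape=010__[_]11   (p1,_)→(p1,1,-1)
state=p1 head=4 tape=010_[_]111   (p1,_)→(p1,1,-1)
state=p1 head=3 tape=010[_]1111   (p1,_)→(p1,1,-1)
state=p1 head=2 tape=01[0]11111   (p1,0)→(pH,1,-1)
state=pH head=1 tape=0[1]111111
The non-blank tape span at halt is 01111111.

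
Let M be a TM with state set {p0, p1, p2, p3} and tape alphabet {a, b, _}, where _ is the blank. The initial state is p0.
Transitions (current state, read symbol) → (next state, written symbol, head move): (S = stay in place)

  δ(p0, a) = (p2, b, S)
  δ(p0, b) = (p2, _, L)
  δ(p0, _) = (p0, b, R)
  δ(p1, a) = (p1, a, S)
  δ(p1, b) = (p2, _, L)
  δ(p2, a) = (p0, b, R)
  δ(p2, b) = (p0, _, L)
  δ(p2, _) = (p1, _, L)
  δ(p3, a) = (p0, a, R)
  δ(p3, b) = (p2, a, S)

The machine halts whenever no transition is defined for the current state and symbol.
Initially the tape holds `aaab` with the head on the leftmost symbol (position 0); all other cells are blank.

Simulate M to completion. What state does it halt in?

state=p0 head=0 tape=_____[a]aab   (p0,a)→(p2,b,S)
state=p2 head=0 tape=_____[b]aab   (p2,b)→(p0,_,L)
state=p0 head=-1 tape=____[_]_aab   (p0,_)→(p0,b,R)
state=p0 head=0 tape=____b[_]aab   (p0,_)→(p0,b,R)
state=p0 head=1 tape=____bb[a]ab   (p0,a)→(p2,b,S)
state=p2 head=1 tape=____bb[b]ab   (p2,b)→(p0,_,L)
state=p0 head=0 tape=____b[b]_ab   (p0,b)→(p2,_,L)
state=p2 head=-1 tape=____[b]__ab   (p2,b)→(p0,_,L)
state=p0 head=-2 tape=___[_]___ab   (p0,_)→(p0,b,R)
state=p0 head=-1 tape=___b[_]__ab   (p0,_)→(p0,b,R)
state=p0 head=0 tape=___bb[_]_ab   (p0,_)→(p0,b,R)
state=p0 head=1 tape=___bbb[_]ab   (p0,_)→(p0,b,R)
state=p0 head=2 tape=___bbbb[a]b   (p0,a)→(p2,b,S)
state=p2 head=2 tape=___bbbb[b]b   (p2,b)→(p0,_,L)
state=p0 head=1 tape=___bbb[b]_b   (p0,b)→(p2,_,L)
state=p2 head=0 tape=___bb[b]__b   (p2,b)→(p0,_,L)
state=p0 head=-1 tape=___b[b]___b   (p0,b)→(p2,_,L)
state=p2 head=-2 tape=___[b]____b   (p2,b)→(p0,_,L)
state=p0 head=-3 tape=__[_]_____b   (p0,_)→(p0,b,R)
state=p0 head=-2 tape=__b[_]____b   (p0,_)→(p0,b,R)
state=p0 head=-1 tape=__bb[_]___b   (p0,_)→(p0,b,R)
state=p0 head=0 tape=__bbb[_]__b   (p0,_)→(p0,b,R)
state=p0 head=1 tape=__bbbb[_]_b   (p0,_)→(p0,b,R)
state=p0 head=2 tape=__bbbbb[_]b   (p0,_)→(p0,b,R)
state=p0 head=3 tape=__bbbbbb[b]   (p0,b)→(p2,_,L)
state=p2 head=2 tape=__bbbbb[b]_   (p2,b)→(p0,_,L)
state=p0 head=1 tape=__bbbb[b]__   (p0,b)→(p2,_,L)
state=p2 head=0 tape=__bbb[b]___   (p2,b)→(p0,_,L)
state=p0 head=-1 tape=__bb[b]____   (p0,b)→(p2,_,L)
state=p2 head=-2 tape=__b[b]_____   (p2,b)→(p0,_,L)
state=p0 head=-3 tape=__[b]______   (p0,b)→(p2,_,L)
state=p2 head=-4 tape=_[_]_______   (p2,_)→(p1,_,L)
state=p1 head=-5 tape=[_]________
No transition is defined for (p1, _); M halts in state p1.

p1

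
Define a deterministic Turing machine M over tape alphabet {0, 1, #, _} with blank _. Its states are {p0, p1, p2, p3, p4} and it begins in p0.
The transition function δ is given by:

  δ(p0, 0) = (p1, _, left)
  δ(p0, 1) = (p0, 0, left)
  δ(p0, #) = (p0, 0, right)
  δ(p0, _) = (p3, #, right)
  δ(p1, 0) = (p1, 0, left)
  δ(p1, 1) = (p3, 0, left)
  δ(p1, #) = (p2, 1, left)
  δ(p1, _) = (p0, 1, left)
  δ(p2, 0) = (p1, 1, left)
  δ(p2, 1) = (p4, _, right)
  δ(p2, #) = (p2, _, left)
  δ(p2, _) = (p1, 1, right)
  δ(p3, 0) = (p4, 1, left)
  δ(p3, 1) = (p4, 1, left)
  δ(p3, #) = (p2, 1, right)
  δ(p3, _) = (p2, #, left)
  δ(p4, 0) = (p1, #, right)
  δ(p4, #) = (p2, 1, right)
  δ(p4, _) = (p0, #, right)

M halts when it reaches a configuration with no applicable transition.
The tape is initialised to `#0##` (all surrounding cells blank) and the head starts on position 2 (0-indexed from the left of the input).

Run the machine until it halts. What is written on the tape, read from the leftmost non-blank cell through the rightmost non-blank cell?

1_1_00001_#

state=p0 head=2 tape=_____#0[#]#__   (p0,#)→(p0,0,right)
state=p0 head=3 tape=_____#00[#]__   (p0,#)→(p0,0,right)
state=p0 head=4 tape=_____#000[_]_   (p0,_)→(p3,#,right)
state=p3 head=5 tape=_____#000#[_]   (p3,_)→(p2,#,left)
state=p2 head=4 tape=_____#000[#]#   (p2,#)→(p2,_,left)
state=p2 head=3 tape=_____#00[0]_#   (p2,0)→(p1,1,left)
state=p1 head=2 tape=_____#0[0]1_#   (p1,0)→(p1,0,left)
state=p1 head=1 tape=_____#[0]01_#   (p1,0)→(p1,0,left)
state=p1 head=0 tape=_____[#]001_#   (p1,#)→(p2,1,left)
state=p2 head=-1 tape=____[_]1001_#   (p2,_)→(p1,1,right)
state=p1 head=0 tape=____1[1]001_#   (p1,1)→(p3,0,left)
state=p3 head=-1 tape=____[1]0001_#   (p3,1)→(p4,1,left)
state=p4 head=-2 tape=___[_]10001_#   (p4,_)→(p0,#,right)
state=p0 head=-1 tape=___#[1]0001_#   (p0,1)→(p0,0,left)
state=p0 head=-2 tape=___[#]00001_#   (p0,#)→(p0,0,right)
state=p0 head=-1 tape=___0[0]0001_#   (p0,0)→(p1,_,left)
state=p1 head=-2 tape=___[0]_0001_#   (p1,0)→(p1,0,left)
state=p1 head=-3 tape=__[_]0_0001_#   (p1,_)→(p0,1,left)
state=p0 head=-4 tape=_[_]10_0001_#   (p0,_)→(p3,#,right)
state=p3 head=-3 tape=_#[1]0_0001_#   (p3,1)→(p4,1,left)
state=p4 head=-4 tape=_[#]10_0001_#   (p4,#)→(p2,1,right)
state=p2 head=-3 tape=_1[1]0_0001_#   (p2,1)→(p4,_,right)
state=p4 head=-2 tape=_1_[0]_0001_#   (p4,0)→(p1,#,right)
state=p1 head=-1 tape=_1_#[_]0001_#   (p1,_)→(p0,1,left)
state=p0 head=-2 tape=_1_[#]10001_#   (p0,#)→(p0,0,right)
state=p0 head=-1 tape=_1_0[1]0001_#   (p0,1)→(p0,0,left)
state=p0 head=-2 tape=_1_[0]00001_#   (p0,0)→(p1,_,left)
state=p1 head=-3 tape=_1[_]_00001_#   (p1,_)→(p0,1,left)
state=p0 head=-4 tape=_[1]1_00001_#   (p0,1)→(p0,0,left)
state=p0 head=-5 tape=[_]01_00001_#   (p0,_)→(p3,#,right)
state=p3 head=-4 tape=#[0]1_00001_#   (p3,0)→(p4,1,left)
state=p4 head=-5 tape=[#]11_00001_#   (p4,#)→(p2,1,right)
state=p2 head=-4 tape=1[1]1_00001_#   (p2,1)→(p4,_,right)
state=p4 head=-3 tape=1_[1]_00001_#
The non-blank tape span at halt is 1_1_00001_#.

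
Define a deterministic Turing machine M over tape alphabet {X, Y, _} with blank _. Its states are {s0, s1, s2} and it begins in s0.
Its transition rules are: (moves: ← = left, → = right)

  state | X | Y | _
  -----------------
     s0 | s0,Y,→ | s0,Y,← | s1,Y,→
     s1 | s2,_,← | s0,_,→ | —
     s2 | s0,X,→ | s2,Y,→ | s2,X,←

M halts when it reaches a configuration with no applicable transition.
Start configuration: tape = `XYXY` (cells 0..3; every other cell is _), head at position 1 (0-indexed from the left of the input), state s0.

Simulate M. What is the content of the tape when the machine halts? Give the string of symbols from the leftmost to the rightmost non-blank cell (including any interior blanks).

YYYY_Y

s0 | _X[Y]XY__   read Y → write Y, move ←, go to s0
s0 | _[X]YXY__   read X → write Y, move →, go to s0
s0 | _Y[Y]XY__   read Y → write Y, move ←, go to s0
s0 | _[Y]YXY__   read Y → write Y, move ←, go to s0
s0 | [_]YYXY__   read _ → write Y, move →, go to s1
s1 | Y[Y]YXY__   read Y → write _, move →, go to s0
s0 | Y_[Y]XY__   read Y → write Y, move ←, go to s0
s0 | Y[_]YXY__   read _ → write Y, move →, go to s1
s1 | YY[Y]XY__   read Y → write _, move →, go to s0
s0 | YY_[X]Y__   read X → write Y, move →, go to s0
s0 | YY_Y[Y]__   read Y → write Y, move ←, go to s0
s0 | YY_[Y]Y__   read Y → write Y, move ←, go to s0
s0 | YY[_]YY__   read _ → write Y, move →, go to s1
s1 | YYY[Y]Y__   read Y → write _, move →, go to s0
s0 | YYY_[Y]__   read Y → write Y, move ←, go to s0
s0 | YYY[_]Y__   read _ → write Y, move →, go to s1
s1 | YYYY[Y]__   read Y → write _, move →, go to s0
s0 | YYYY_[_]_   read _ → write Y, move →, go to s1
s1 | YYYY_Y[_]
The non-blank tape span at halt is YYYY_Y.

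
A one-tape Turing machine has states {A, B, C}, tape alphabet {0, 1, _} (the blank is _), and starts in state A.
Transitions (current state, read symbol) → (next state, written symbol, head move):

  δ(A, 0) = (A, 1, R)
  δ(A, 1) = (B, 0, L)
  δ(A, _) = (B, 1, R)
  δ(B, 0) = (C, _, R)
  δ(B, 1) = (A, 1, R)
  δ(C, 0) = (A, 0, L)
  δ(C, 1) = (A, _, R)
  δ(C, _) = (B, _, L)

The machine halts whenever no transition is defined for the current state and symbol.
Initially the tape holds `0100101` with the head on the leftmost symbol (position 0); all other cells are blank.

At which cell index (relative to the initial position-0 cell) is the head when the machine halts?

8

A | [0]100101__   read 0 → write 1, move R, go to A
A | 1[1]00101__   read 1 → write 0, move L, go to B
B | [1]000101__   read 1 → write 1, move R, go to A
A | 1[0]00101__   read 0 → write 1, move R, go to A
A | 11[0]0101__   read 0 → write 1, move R, go to A
A | 111[0]101__   read 0 → write 1, move R, go to A
A | 1111[1]01__   read 1 → write 0, move L, go to B
B | 111[1]001__   read 1 → write 1, move R, go to A
A | 1111[0]01__   read 0 → write 1, move R, go to A
A | 11111[0]1__   read 0 → write 1, move R, go to A
A | 111111[1]__   read 1 → write 0, move L, go to B
B | 11111[1]0__   read 1 → write 1, move R, go to A
A | 111111[0]__   read 0 → write 1, move R, go to A
A | 1111111[_]_   read _ → write 1, move R, go to B
B | 11111111[_]
At halt the head is at cell 8.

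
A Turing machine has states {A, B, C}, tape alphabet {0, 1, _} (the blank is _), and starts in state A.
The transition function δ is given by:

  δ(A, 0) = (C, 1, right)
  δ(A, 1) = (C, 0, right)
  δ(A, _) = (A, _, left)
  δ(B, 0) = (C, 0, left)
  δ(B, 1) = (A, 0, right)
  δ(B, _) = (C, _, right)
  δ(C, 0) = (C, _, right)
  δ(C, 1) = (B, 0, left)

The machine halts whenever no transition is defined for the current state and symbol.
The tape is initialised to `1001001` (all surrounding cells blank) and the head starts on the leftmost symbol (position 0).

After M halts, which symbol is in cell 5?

state=A head=0 tape=[1]001001_   (A,1)→(C,0,right)
state=C head=1 tape=0[0]01001_   (C,0)→(C,_,right)
state=C head=2 tape=0_[0]1001_   (C,0)→(C,_,right)
state=C head=3 tape=0__[1]001_   (C,1)→(B,0,left)
state=B head=2 tape=0_[_]0001_   (B,_)→(C,_,right)
state=C head=3 tape=0__[0]001_   (C,0)→(C,_,right)
state=C head=4 tape=0___[0]01_   (C,0)→(C,_,right)
state=C head=5 tape=0____[0]1_   (C,0)→(C,_,right)
state=C head=6 tape=0_____[1]_   (C,1)→(B,0,left)
state=B head=5 tape=0____[_]0_   (B,_)→(C,_,right)
state=C head=6 tape=0_____[0]_   (C,0)→(C,_,right)
state=C head=7 tape=0______[_]
Cell 5 holds _ when M halts.

_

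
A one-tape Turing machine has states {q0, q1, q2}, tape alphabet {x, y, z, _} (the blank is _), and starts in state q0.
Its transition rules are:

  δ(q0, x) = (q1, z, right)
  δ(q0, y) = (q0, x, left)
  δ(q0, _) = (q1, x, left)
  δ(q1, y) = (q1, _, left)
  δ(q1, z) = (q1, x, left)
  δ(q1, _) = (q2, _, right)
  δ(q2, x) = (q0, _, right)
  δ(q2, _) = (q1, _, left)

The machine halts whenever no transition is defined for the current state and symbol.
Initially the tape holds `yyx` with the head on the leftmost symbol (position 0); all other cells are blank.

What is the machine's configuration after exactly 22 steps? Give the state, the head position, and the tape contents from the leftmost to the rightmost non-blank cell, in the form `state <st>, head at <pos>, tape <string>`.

q0 | __[y]yx__   read y → write x, move left, go to q0
q0 | _[_]xyx__   read _ → write x, move left, go to q1
q1 | [_]xxyx__   read _ → write _, move right, go to q2
q2 | _[x]xyx__   read x → write _, move right, go to q0
q0 | __[x]yx__   read x → write z, move right, go to q1
q1 | __z[y]x__   read y → write _, move left, go to q1
q1 | __[z]_x__   read z → write x, move left, go to q1
q1 | _[_]x_x__   read _ → write _, move right, go to q2
q2 | __[x]_x__   read x → write _, move right, go to q0
q0 | ___[_]x__   read _ → write x, move left, go to q1
q1 | __[_]xx__   read _ → write _, move right, go to q2
q2 | ___[x]x__   read x → write _, move right, go to q0
q0 | ____[x]__   read x → write z, move right, go to q1
q1 | ____z[_]_   read _ → write _, move right, go to q2
q2 | ____z_[_]   read _ → write _, move left, go to q1
q1 | ____z[_]_   read _ → write _, move right, go to q2
q2 | ____z_[_]   read _ → write _, move left, go to q1
q1 | ____z[_]_   read _ → write _, move right, go to q2
q2 | ____z_[_]   read _ → write _, move left, go to q1
q1 | ____z[_]_   read _ → write _, move right, go to q2
q2 | ____z_[_]   read _ → write _, move left, go to q1
q1 | ____z[_]_   read _ → write _, move right, go to q2
q2 | ____z_[_]
After 22 steps: state q2, head at 4, tape z.

state q2, head at 4, tape z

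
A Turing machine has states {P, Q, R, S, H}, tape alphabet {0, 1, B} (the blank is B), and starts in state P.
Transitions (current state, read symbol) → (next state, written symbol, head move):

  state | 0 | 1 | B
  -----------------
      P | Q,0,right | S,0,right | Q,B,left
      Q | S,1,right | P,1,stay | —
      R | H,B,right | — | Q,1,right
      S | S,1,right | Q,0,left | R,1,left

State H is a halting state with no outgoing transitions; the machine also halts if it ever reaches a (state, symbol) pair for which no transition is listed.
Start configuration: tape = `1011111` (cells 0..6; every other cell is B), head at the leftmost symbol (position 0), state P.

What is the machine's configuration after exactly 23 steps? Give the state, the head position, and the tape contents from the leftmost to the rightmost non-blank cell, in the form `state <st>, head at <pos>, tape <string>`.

P | [1]011111B   read 1 → write 0, move right, go to S
S | 0[0]11111B   read 0 → write 1, move right, go to S
S | 01[1]1111B   read 1 → write 0, move left, go to Q
Q | 0[1]01111B   read 1 → write 1, move stay, go to P
P | 0[1]01111B   read 1 → write 0, move right, go to S
S | 00[0]1111B   read 0 → write 1, move right, go to S
S | 001[1]111B   read 1 → write 0, move left, go to Q
Q | 00[1]0111B   read 1 → write 1, move stay, go to P
P | 00[1]0111B   read 1 → write 0, move right, go to S
S | 000[0]111B   read 0 → write 1, move right, go to S
S | 0001[1]11B   read 1 → write 0, move left, go to Q
Q | 000[1]011B   read 1 → write 1, move stay, go to P
P | 000[1]011B   read 1 → write 0, move right, go to S
S | 0000[0]11B   read 0 → write 1, move right, go to S
S | 00001[1]1B   read 1 → write 0, move left, go to Q
Q | 0000[1]01B   read 1 → write 1, move stay, go to P
P | 0000[1]01B   read 1 → write 0, move right, go to S
S | 00000[0]1B   read 0 → write 1, move right, go to S
S | 000001[1]B   read 1 → write 0, move left, go to Q
Q | 00000[1]0B   read 1 → write 1, move stay, go to P
P | 00000[1]0B   read 1 → write 0, move right, go to S
S | 000000[0]B   read 0 → write 1, move right, go to S
S | 0000001[B]   read B → write 1, move left, go to R
R | 000000[1]1
After 23 steps: state R, head at 6, tape 00000011.

state R, head at 6, tape 00000011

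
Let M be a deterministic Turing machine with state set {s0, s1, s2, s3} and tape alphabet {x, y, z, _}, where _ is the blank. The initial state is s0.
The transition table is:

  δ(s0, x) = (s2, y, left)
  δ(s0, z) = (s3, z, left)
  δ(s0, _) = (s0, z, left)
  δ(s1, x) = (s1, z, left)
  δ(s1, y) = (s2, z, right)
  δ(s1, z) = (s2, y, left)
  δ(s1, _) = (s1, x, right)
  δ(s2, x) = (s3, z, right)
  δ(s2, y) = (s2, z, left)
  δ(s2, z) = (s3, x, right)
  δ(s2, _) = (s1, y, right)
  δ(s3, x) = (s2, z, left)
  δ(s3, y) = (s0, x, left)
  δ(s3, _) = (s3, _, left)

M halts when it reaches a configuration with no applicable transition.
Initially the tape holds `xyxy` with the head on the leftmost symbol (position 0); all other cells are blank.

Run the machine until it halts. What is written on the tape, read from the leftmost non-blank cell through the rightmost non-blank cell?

yxzxy

s0 | _[x]yxy   read x → write y, move left, go to s2
s2 | [_]yyxy   read _ → write y, move right, go to s1
s1 | y[y]yxy   read y → write z, move right, go to s2
s2 | yz[y]xy   read y → write z, move left, go to s2
s2 | y[z]zxy   read z → write x, move right, go to s3
s3 | yx[z]xy
The non-blank tape span at halt is yxzxy.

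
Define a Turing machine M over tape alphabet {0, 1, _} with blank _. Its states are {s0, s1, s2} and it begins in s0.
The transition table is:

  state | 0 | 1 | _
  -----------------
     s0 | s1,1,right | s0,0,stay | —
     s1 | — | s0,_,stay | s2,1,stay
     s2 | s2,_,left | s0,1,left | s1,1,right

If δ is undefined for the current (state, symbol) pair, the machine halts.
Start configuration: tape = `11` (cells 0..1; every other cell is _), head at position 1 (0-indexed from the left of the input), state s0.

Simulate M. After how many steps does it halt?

state=s0 head=1 tape=1[1]_   (s0,1)→(s0,0,stay)
state=s0 head=1 tape=1[0]_   (s0,0)→(s1,1,right)
state=s1 head=2 tape=11[_]   (s1,_)→(s2,1,stay)
state=s2 head=2 tape=11[1]   (s2,1)→(s0,1,left)
state=s0 head=1 tape=1[1]1   (s0,1)→(s0,0,stay)
state=s0 head=1 tape=1[0]1   (s0,0)→(s1,1,right)
state=s1 head=2 tape=11[1]   (s1,1)→(s0,_,stay)
state=s0 head=2 tape=11[_]
M halts after 7 transitions.

7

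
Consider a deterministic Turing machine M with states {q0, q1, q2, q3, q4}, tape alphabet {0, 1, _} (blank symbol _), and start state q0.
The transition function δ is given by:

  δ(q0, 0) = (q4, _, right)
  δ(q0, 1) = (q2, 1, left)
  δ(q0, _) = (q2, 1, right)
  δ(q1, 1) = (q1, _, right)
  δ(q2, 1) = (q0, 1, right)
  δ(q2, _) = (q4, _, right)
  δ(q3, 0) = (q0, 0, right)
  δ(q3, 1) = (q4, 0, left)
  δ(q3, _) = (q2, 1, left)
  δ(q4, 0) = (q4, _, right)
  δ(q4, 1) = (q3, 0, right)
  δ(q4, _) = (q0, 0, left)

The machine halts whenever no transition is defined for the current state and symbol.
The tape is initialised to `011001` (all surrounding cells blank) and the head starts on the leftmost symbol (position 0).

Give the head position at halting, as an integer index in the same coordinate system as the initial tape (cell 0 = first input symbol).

5

q0 | [0]11001_   read 0 → write _, move right, go to q4
q4 | _[1]1001_   read 1 → write 0, move right, go to q3
q3 | _0[1]001_   read 1 → write 0, move left, go to q4
q4 | _[0]0001_   read 0 → write _, move right, go to q4
q4 | __[0]001_   read 0 → write _, move right, go to q4
q4 | ___[0]01_   read 0 → write _, move right, go to q4
q4 | ____[0]1_   read 0 → write _, move right, go to q4
q4 | _____[1]_   read 1 → write 0, move right, go to q3
q3 | _____0[_]   read _ → write 1, move left, go to q2
q2 | _____[0]1
At halt the head is at cell 5.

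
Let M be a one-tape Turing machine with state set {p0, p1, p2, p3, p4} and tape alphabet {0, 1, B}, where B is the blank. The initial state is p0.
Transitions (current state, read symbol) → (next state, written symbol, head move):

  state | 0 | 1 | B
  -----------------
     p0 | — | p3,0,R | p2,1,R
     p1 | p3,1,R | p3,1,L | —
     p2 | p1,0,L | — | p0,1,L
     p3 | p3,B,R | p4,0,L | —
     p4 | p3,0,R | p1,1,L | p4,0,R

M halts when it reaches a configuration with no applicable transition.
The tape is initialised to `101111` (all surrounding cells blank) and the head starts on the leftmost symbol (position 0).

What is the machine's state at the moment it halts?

p3

p0 | [1]01111B   read 1 → write 0, move R, go to p3
p3 | 0[0]1111B   read 0 → write B, move R, go to p3
p3 | 0B[1]111B   read 1 → write 0, move L, go to p4
p4 | 0[B]0111B   read B → write 0, move R, go to p4
p4 | 00[0]111B   read 0 → write 0, move R, go to p3
p3 | 000[1]11B   read 1 → write 0, move L, go to p4
p4 | 00[0]011B   read 0 → write 0, move R, go to p3
p3 | 000[0]11B   read 0 → write B, move R, go to p3
p3 | 000B[1]1B   read 1 → write 0, move L, go to p4
p4 | 000[B]01B   read B → write 0, move R, go to p4
p4 | 0000[0]1B   read 0 → write 0, move R, go to p3
p3 | 00000[1]B   read 1 → write 0, move L, go to p4
p4 | 0000[0]0B   read 0 → write 0, move R, go to p3
p3 | 00000[0]B   read 0 → write B, move R, go to p3
p3 | 00000B[B]
No transition is defined for (p3, B); M halts in state p3.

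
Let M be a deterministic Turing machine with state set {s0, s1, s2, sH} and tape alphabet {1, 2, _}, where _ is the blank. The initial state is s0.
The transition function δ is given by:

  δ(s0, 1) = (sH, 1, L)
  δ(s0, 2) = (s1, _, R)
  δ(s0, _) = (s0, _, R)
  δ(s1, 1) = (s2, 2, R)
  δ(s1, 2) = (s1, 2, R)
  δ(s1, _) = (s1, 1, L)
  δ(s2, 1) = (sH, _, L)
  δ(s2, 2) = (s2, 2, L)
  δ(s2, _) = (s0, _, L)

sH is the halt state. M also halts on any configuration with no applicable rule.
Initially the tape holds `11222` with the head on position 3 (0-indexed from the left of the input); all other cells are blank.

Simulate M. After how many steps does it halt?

state=s0 head=3 tape=112[2]2__   (s0,2)→(s1,_,R)
state=s1 head=4 tape=112_[2]__   (s1,2)→(s1,2,R)
state=s1 head=5 tape=112_2[_]_   (s1,_)→(s1,1,L)
state=s1 head=4 tape=112_[2]1_   (s1,2)→(s1,2,R)
state=s1 head=5 tape=112_2[1]_   (s1,1)→(s2,2,R)
state=s2 head=6 tape=112_22[_]   (s2,_)→(s0,_,L)
state=s0 head=5 tape=112_2[2]_   (s0,2)→(s1,_,R)
state=s1 head=6 tape=112_2_[_]   (s1,_)→(s1,1,L)
state=s1 head=5 tape=112_2[_]1   (s1,_)→(s1,1,L)
state=s1 head=4 tape=112_[2]11   (s1,2)→(s1,2,R)
state=s1 head=5 tape=112_2[1]1   (s1,1)→(s2,2,R)
state=s2 head=6 tape=112_22[1]   (s2,1)→(sH,_,L)
state=sH head=5 tape=112_2[2]_
M halts after 12 transitions.

12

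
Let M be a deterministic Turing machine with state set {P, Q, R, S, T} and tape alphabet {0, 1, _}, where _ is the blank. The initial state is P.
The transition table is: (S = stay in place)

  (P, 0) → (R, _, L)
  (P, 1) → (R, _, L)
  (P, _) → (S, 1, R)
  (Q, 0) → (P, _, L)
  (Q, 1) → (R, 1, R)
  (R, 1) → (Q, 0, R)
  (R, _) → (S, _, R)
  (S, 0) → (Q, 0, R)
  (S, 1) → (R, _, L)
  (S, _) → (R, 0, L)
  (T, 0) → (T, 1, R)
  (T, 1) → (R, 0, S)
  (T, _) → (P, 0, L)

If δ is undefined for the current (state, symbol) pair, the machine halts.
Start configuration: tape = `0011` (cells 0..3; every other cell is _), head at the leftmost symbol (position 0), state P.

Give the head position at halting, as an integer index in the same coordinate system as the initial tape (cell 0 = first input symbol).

1

state=P head=0 tape=_[0]011   (P,0)→(R,_,L)
state=R head=-1 tape=[_]_011   (R,_)→(S,_,R)
state=S head=0 tape=_[_]011   (S,_)→(R,0,L)
state=R head=-1 tape=[_]0011   (R,_)→(S,_,R)
state=S head=0 tape=_[0]011   (S,0)→(Q,0,R)
state=Q head=1 tape=_0[0]11   (Q,0)→(P,_,L)
state=P head=0 tape=_[0]_11   (P,0)→(R,_,L)
state=R head=-1 tape=[_]__11   (R,_)→(S,_,R)
state=S head=0 tape=_[_]_11   (S,_)→(R,0,L)
state=R head=-1 tape=[_]0_11   (R,_)→(S,_,R)
state=S head=0 tape=_[0]_11   (S,0)→(Q,0,R)
state=Q head=1 tape=_0[_]11
At halt the head is at cell 1.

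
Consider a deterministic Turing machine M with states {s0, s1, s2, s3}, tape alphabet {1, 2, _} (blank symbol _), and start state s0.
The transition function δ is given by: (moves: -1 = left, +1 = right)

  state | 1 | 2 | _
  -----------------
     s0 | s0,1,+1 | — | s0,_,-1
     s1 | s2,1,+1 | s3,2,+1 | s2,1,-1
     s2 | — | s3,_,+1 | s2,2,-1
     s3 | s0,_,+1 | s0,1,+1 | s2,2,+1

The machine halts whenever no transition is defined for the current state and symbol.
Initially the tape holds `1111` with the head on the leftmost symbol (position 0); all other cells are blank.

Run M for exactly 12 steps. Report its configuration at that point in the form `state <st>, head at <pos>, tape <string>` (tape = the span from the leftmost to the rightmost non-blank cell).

state=s0 head=0 tape=[1]111_   (s0,1)→(s0,1,+1)
state=s0 head=1 tape=1[1]11_   (s0,1)→(s0,1,+1)
state=s0 head=2 tape=11[1]1_   (s0,1)→(s0,1,+1)
state=s0 head=3 tape=111[1]_   (s0,1)→(s0,1,+1)
state=s0 head=4 tape=1111[_]   (s0,_)→(s0,_,-1)
state=s0 head=3 tape=111[1]_   (s0,1)→(s0,1,+1)
state=s0 head=4 tape=1111[_]   (s0,_)→(s0,_,-1)
state=s0 head=3 tape=111[1]_   (s0,1)→(s0,1,+1)
state=s0 head=4 tape=1111[_]   (s0,_)→(s0,_,-1)
state=s0 head=3 tape=111[1]_   (s0,1)→(s0,1,+1)
state=s0 head=4 tape=1111[_]   (s0,_)→(s0,_,-1)
state=s0 head=3 tape=111[1]_   (s0,1)→(s0,1,+1)
state=s0 head=4 tape=1111[_]
After 12 steps: state s0, head at 4, tape 1111.

state s0, head at 4, tape 1111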